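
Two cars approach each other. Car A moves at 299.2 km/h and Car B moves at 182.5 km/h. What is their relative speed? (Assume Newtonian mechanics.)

v_rel = v_A + v_B = 299.2 + 182.5 = 481.7 km/h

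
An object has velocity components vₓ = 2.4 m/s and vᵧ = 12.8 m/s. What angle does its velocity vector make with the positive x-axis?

θ = arctan(vᵧ/vₓ) = arctan(12.8/2.4) = 79.38°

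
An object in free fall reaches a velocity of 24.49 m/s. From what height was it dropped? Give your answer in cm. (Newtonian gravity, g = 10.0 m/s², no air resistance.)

h = v² / (2g) = 24.49² / (2 × 10.0) = 29.988 m
h = 29.988 m / 0.01 = 2999 cm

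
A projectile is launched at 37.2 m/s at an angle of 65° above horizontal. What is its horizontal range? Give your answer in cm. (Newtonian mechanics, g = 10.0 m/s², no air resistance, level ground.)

R = v₀² × sin(2θ) / g = 37.2² × sin(2 × 65°) / 10.0 = 1383.84 × 0.766044 / 10.0 = 106.008 m
R = 106.008 m / 0.01 = 10600 cm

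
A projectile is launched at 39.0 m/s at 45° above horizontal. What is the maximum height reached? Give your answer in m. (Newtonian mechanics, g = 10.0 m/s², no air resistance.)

H = v₀² × sin²(θ) / (2g) = 39.0² × sin(45°)² / (2 × 10.0) = 1521.0 × 0.5 / 20.0 = 38.02 m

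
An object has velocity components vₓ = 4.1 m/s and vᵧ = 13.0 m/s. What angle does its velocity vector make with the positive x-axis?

θ = arctan(vᵧ/vₓ) = arctan(13.0/4.1) = 72.5°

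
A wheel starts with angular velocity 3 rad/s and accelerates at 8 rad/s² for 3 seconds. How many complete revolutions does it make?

θ = ω₀t + ½αt² = 3×3 + ½×8×3² = 45.0 rad
Total revolutions = θ/(2π) = 45.0/(2π) = 7.16
Complete revolutions = ⌊7.16⌋ = 7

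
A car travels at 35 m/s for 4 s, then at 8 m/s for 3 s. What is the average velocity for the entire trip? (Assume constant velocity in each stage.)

d₁ = v₁t₁ = 35 × 4 = 140 m
d₂ = v₂t₂ = 8 × 3 = 24 m
d_total = 164 m, t_total = 7 s
v_avg = d_total/t_total = 164/7 = 23.43 m/s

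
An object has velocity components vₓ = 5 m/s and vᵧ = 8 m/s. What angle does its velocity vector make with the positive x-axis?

θ = arctan(vᵧ/vₓ) = arctan(8/5) = 57.99°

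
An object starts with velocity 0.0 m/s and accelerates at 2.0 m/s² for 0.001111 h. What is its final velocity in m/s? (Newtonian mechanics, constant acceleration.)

t = 0.001111 h × 3600.0 = 3.9996 s
v = v₀ + a × t = 0.0 + 2.0 × 3.9996 = 7.999 m/s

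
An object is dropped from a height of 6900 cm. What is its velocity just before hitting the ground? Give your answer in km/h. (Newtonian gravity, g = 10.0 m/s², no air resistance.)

h = 6900 cm × 0.01 = 69.0 m
v = √(2gh) = √(2 × 10.0 × 69.0) = 37.1484 m/s
v = 37.1484 m/s / 0.2777777777777778 = 133.7 km/h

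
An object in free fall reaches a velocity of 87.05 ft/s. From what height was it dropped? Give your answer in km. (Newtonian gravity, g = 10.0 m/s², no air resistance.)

v = 87.05 ft/s × 0.3048 = 26.5328 m/s
h = v² / (2g) = 26.5328² / (2 × 10.0) = 35.1995 m
h = 35.1995 m / 1000.0 = 0.0352 km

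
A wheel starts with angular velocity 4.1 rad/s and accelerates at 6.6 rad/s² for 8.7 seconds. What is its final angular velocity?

ω = ω₀ + αt = 4.1 + 6.6 × 8.7 = 61.52 rad/s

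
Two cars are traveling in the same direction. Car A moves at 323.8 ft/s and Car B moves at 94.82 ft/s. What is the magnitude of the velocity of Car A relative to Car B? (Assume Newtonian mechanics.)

v_rel = |v_A - v_B| = |323.8 - 94.82| = 228.98 ft/s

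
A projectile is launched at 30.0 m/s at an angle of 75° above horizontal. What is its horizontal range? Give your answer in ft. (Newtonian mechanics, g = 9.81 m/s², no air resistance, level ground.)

R = v₀² × sin(2θ) / g = 30.0² × sin(2 × 75°) / 9.81 = 900.0 × 0.5 / 9.81 = 45.8716 m
R = 45.8716 m / 0.3048 = 150.5 ft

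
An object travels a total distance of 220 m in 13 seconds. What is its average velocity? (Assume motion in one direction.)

v_avg = Δd / Δt = 220 / 13 = 16.92 m/s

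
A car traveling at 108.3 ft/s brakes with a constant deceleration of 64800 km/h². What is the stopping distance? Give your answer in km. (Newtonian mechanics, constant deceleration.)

v₀ = 108.3 ft/s × 0.3048 = 33.0098 m/s
a = 64800 km/h² × 7.716049382716049e-05 = 5.0 m/s²
d = v₀² / (2a) = 33.0098² / (2 × 5.0) = 1089.65 / 10.0 = 108.965 m
d = 108.965 m / 1000.0 = 0.109 km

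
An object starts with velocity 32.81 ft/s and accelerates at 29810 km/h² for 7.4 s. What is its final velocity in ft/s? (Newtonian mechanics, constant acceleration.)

v₀ = 32.81 ft/s × 0.3048 = 10.0005 m/s
a = 29810 km/h² × 7.716049382716049e-05 = 2.30015 m/s²
v = v₀ + a × t = 10.0005 + 2.30015 × 7.4 = 27.0216 m/s
v = 27.0216 m/s / 0.3048 = 88.65 ft/s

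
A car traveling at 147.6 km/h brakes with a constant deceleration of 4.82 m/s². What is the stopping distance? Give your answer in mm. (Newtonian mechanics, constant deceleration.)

v₀ = 147.6 km/h × 0.2777777777777778 = 41.0 m/s
d = v₀² / (2a) = 41.0² / (2 × 4.82) = 1681.0 / 9.64 = 174.378 m
d = 174.378 m / 0.001 = 174400 mm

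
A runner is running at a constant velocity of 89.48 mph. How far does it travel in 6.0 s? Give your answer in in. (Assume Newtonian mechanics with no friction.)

v = 89.48 mph × 0.44704 = 40.0011 m/s
d = v × t = 40.0011 × 6.0 = 240.007 m
d = 240.007 m / 0.0254 = 9449 in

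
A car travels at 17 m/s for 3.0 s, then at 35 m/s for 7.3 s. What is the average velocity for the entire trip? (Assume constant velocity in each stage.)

d₁ = v₁t₁ = 17 × 3.0 = 51.0 m
d₂ = v₂t₂ = 35 × 7.3 = 255.5 m
d_total = 306.5 m, t_total = 10.3 s
v_avg = d_total/t_total = 306.5/10.3 = 29.76 m/s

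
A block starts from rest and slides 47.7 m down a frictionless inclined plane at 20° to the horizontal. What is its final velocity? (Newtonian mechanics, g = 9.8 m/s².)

a = g sin(θ) = 9.8 × sin(20°) = 3.3518 m/s²
v = √(2ad) = √(2 × 3.3518 × 47.7) = 17.88 m/s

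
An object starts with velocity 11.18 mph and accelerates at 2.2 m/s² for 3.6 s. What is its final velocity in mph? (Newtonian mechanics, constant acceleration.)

v₀ = 11.18 mph × 0.44704 = 4.99791 m/s
v = v₀ + a × t = 4.99791 + 2.2 × 3.6 = 12.9179 m/s
v = 12.9179 m/s / 0.44704 = 28.9 mph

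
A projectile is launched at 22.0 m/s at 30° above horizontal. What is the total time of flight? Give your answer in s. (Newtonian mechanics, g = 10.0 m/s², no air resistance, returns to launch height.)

T = 2 × v₀ × sin(θ) / g = 2 × 22.0 × sin(30°) / 10.0 = 2 × 22.0 × 0.5 / 10.0 = 2.2 s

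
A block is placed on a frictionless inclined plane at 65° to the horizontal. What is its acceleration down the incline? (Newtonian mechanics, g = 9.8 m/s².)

a = g sin(θ) = 9.8 × sin(65°) = 9.8 × 0.9063 = 8.88 m/s²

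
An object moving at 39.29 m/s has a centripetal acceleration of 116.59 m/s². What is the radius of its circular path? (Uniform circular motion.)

r = v²/a_c = 39.29²/116.59 = 13.24 m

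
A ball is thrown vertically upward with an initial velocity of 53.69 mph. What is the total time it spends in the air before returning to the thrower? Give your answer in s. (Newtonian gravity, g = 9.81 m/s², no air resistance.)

v₀ = 53.69 mph × 0.44704 = 24.0016 m/s
t_total = 2 × v₀ / g = 2 × 24.0016 / 9.81 = 4.893 s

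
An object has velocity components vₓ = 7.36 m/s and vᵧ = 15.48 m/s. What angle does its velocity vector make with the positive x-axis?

θ = arctan(vᵧ/vₓ) = arctan(15.48/7.36) = 64.57°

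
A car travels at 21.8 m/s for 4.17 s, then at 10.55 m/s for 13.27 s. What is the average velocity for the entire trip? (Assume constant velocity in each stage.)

d₁ = v₁t₁ = 21.8 × 4.17 = 90.906 m
d₂ = v₂t₂ = 10.55 × 13.27 = 139.9985 m
d_total = 230.9045 m, t_total = 17.44 s
v_avg = d_total/t_total = 230.9045/17.44 = 13.24 m/s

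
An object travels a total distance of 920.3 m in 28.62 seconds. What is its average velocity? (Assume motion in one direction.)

v_avg = Δd / Δt = 920.3 / 28.62 = 32.16 m/s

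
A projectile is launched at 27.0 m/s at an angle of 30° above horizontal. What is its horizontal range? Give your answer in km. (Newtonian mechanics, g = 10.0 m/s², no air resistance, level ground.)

R = v₀² × sin(2θ) / g = 27.0² × sin(2 × 30°) / 10.0 = 729.0 × 0.866025 / 10.0 = 63.1332 m
R = 63.1332 m / 1000.0 = 0.06313 km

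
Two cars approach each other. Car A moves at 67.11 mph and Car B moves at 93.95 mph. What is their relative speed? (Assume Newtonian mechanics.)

v_rel = v_A + v_B = 67.11 + 93.95 = 161.06 mph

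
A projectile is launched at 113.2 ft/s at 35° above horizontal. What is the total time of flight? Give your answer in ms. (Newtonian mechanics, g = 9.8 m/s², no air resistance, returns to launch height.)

v₀ = 113.2 ft/s × 0.3048 = 34.5034 m/s
T = 2 × v₀ × sin(θ) / g = 2 × 34.5034 × sin(35°) / 9.8 = 2 × 34.5034 × 0.573576 / 9.8 = 4.03884 s
T = 4.03884 s / 0.001 = 4039 ms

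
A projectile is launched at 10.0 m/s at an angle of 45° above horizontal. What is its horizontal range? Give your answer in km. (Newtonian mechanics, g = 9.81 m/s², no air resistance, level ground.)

R = v₀² × sin(2θ) / g = 10.0² × sin(2 × 45°) / 9.81 = 100.0 × 1.0 / 9.81 = 10.1937 m
R = 10.1937 m / 1000.0 = 0.01019 km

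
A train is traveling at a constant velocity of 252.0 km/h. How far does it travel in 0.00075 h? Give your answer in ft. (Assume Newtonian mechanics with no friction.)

v = 252.0 km/h × 0.2777777777777778 = 70.0 m/s
t = 0.00075 h × 3600.0 = 2.7 s
d = v × t = 70.0 × 2.7 = 189.0 m
d = 189.0 m / 0.3048 = 620.1 ft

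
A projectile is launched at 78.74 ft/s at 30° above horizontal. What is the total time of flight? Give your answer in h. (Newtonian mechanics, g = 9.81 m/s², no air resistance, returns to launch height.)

v₀ = 78.74 ft/s × 0.3048 = 24.0 m/s
T = 2 × v₀ × sin(θ) / g = 2 × 24.0 × sin(30°) / 9.81 = 2 × 24.0 × 0.5 / 9.81 = 2.44648 s
T = 2.44648 s / 3600.0 = 0.0006796 h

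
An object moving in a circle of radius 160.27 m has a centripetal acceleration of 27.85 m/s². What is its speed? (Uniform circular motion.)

v = √(a_c × r) = √(27.85 × 160.27) = 66.81 m/s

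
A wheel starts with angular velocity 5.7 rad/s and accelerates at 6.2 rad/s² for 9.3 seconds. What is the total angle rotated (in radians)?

θ = ω₀t + ½αt² = 5.7×9.3 + ½×6.2×9.3² = 321.13 rad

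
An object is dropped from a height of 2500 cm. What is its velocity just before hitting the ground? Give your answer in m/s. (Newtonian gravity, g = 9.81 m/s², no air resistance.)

h = 2500 cm × 0.01 = 25.0 m
v = √(2gh) = √(2 × 9.81 × 25.0) = 22.15 m/s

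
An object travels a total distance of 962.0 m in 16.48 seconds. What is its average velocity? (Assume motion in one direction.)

v_avg = Δd / Δt = 962.0 / 16.48 = 58.37 m/s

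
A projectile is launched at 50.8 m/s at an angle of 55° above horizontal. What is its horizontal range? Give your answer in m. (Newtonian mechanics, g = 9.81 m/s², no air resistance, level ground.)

R = v₀² × sin(2θ) / g = 50.8² × sin(2 × 55°) / 9.81 = 2580.64 × 0.939693 / 9.81 = 247.2 m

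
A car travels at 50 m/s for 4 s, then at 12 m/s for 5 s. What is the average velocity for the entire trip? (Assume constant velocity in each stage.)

d₁ = v₁t₁ = 50 × 4 = 200 m
d₂ = v₂t₂ = 12 × 5 = 60 m
d_total = 260 m, t_total = 9 s
v_avg = d_total/t_total = 260/9 = 28.89 m/s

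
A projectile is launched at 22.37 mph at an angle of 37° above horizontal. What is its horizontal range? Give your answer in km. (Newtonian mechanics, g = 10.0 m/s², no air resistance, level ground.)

v₀ = 22.37 mph × 0.44704 = 10.0003 m/s
R = v₀² × sin(2θ) / g = 10.0003² × sin(2 × 37°) / 10.0 = 100.006 × 0.961262 / 10.0 = 9.6132 m
R = 9.6132 m / 1000.0 = 0.009613 km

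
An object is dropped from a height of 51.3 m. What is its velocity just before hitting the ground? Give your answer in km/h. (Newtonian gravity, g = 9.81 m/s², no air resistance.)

v = √(2gh) = √(2 × 9.81 × 51.3) = 31.7255 m/s
v = 31.7255 m/s / 0.2777777777777778 = 114.2 km/h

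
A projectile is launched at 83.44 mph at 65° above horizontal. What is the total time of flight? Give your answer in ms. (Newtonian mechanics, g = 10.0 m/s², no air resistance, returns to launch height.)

v₀ = 83.44 mph × 0.44704 = 37.301 m/s
T = 2 × v₀ × sin(θ) / g = 2 × 37.301 × sin(65°) / 10.0 = 2 × 37.301 × 0.906308 / 10.0 = 6.76124 s
T = 6.76124 s / 0.001 = 6761 ms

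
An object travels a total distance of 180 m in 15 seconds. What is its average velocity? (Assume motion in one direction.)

v_avg = Δd / Δt = 180 / 15 = 12.0 m/s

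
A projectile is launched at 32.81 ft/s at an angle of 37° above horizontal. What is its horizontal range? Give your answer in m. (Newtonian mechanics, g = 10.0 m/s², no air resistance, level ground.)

v₀ = 32.81 ft/s × 0.3048 = 10.0005 m/s
R = v₀² × sin(2θ) / g = 10.0005² × sin(2 × 37°) / 10.0 = 100.01 × 0.961262 / 10.0 = 9.614 m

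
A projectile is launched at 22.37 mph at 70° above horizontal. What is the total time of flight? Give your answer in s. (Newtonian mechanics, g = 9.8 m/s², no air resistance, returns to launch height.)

v₀ = 22.37 mph × 0.44704 = 10.0003 m/s
T = 2 × v₀ × sin(θ) / g = 2 × 10.0003 × sin(70°) / 9.8 = 2 × 10.0003 × 0.939693 / 9.8 = 1.918 s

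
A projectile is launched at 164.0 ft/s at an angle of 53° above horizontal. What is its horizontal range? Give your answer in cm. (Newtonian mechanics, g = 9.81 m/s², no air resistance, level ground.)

v₀ = 164.0 ft/s × 0.3048 = 49.9872 m/s
R = v₀² × sin(2θ) / g = 49.9872² × sin(2 × 53°) / 9.81 = 2498.72 × 0.961262 / 9.81 = 244.845 m
R = 244.845 m / 0.01 = 24480 cm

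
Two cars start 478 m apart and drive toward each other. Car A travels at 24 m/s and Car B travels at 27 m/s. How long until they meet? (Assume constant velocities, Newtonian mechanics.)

Combined speed: v_combined = 24 + 27 = 51 m/s
Time to meet: t = d/v_combined = 478/51 = 9.37 s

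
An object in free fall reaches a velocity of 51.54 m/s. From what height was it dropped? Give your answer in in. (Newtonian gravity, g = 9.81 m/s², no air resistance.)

h = v² / (2g) = 51.54² / (2 × 9.81) = 135.391 m
h = 135.391 m / 0.0254 = 5330 in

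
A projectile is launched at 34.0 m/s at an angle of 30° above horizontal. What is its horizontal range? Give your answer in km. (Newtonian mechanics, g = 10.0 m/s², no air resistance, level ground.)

R = v₀² × sin(2θ) / g = 34.0² × sin(2 × 30°) / 10.0 = 1156.0 × 0.866025 / 10.0 = 100.112 m
R = 100.112 m / 1000.0 = 0.1001 km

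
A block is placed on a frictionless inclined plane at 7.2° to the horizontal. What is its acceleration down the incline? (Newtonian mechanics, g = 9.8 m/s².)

a = g sin(θ) = 9.8 × sin(7.2°) = 9.8 × 0.1253 = 1.23 m/s²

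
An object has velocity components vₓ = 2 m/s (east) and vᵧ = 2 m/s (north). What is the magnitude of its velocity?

|v| = √(vₓ² + vᵧ²) = √(2² + 2²) = √(8) = 2.83 m/s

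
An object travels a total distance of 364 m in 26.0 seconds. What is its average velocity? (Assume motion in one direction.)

v_avg = Δd / Δt = 364 / 26.0 = 14.0 m/s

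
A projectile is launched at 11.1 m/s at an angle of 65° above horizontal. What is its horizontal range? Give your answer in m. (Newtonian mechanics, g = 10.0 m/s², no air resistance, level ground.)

R = v₀² × sin(2θ) / g = 11.1² × sin(2 × 65°) / 10.0 = 123.21 × 0.766044 / 10.0 = 9.438 m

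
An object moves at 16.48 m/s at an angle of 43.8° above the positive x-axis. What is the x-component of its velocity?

vₓ = v cos(θ) = 16.48 × cos(43.8°) = 11.89 m/s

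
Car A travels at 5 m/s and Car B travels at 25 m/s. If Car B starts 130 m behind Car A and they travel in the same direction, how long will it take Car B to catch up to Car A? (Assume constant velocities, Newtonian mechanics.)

Relative speed: v_rel = 25 - 5 = 20 m/s
Time to catch: t = d₀/v_rel = 130/20 = 6.5 s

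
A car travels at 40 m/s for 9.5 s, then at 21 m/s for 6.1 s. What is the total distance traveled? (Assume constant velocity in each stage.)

d₁ = v₁t₁ = 40 × 9.5 = 380.0 m
d₂ = v₂t₂ = 21 × 6.1 = 128.1 m
d_total = 380.0 + 128.1 = 508.1 m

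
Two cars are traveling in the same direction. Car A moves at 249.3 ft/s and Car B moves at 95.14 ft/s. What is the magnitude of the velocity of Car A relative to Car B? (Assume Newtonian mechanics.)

v_rel = |v_A - v_B| = |249.3 - 95.14| = 154.16 ft/s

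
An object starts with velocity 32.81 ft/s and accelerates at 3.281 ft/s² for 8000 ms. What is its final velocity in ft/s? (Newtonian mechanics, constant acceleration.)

v₀ = 32.81 ft/s × 0.3048 = 10.0005 m/s
a = 3.281 ft/s² × 0.3048 = 1.00005 m/s²
t = 8000 ms × 0.001 = 8.0 s
v = v₀ + a × t = 10.0005 + 1.00005 × 8.0 = 18.0009 m/s
v = 18.0009 m/s / 0.3048 = 59.06 ft/s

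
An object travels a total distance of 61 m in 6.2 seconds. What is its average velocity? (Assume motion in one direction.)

v_avg = Δd / Δt = 61 / 6.2 = 9.84 m/s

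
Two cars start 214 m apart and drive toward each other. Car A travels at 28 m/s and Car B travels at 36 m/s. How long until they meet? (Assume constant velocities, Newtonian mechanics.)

Combined speed: v_combined = 28 + 36 = 64 m/s
Time to meet: t = d/v_combined = 214/64 = 3.34 s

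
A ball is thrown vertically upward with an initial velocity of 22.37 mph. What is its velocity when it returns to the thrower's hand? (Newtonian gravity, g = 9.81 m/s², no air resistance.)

By conservation of energy (no air resistance), the ball returns to the throw height with the same speed as launch, but directed downward.
|v_ground| = v₀ = 22.37 mph
v_ground = 22.37 mph (downward)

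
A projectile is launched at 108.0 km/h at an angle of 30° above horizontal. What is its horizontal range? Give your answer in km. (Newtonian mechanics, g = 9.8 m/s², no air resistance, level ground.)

v₀ = 108.0 km/h × 0.2777777777777778 = 30.0 m/s
R = v₀² × sin(2θ) / g = 30.0² × sin(2 × 30°) / 9.8 = 900.0 × 0.866025 / 9.8 = 79.5329 m
R = 79.5329 m / 1000.0 = 0.07953 km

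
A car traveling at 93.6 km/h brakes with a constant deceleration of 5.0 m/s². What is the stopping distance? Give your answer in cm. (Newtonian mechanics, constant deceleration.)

v₀ = 93.6 km/h × 0.2777777777777778 = 26.0 m/s
d = v₀² / (2a) = 26.0² / (2 × 5.0) = 676.0 / 10.0 = 67.6 m
d = 67.6 m / 0.01 = 6760 cm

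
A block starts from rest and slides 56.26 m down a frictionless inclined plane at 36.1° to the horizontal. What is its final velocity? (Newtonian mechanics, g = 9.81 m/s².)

a = g sin(θ) = 9.81 × sin(36.1°) = 5.78 m/s²
v = √(2ad) = √(2 × 5.78 × 56.26) = 25.5 m/s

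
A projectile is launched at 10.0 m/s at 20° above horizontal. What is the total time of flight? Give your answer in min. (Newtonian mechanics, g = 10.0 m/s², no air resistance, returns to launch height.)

T = 2 × v₀ × sin(θ) / g = 2 × 10.0 × sin(20°) / 10.0 = 2 × 10.0 × 0.34202 / 10.0 = 0.68404 s
T = 0.68404 s / 60.0 = 0.0114 min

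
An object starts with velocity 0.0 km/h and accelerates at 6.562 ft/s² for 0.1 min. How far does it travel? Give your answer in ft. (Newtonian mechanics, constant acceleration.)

v₀ = 0.0 km/h × 0.2777777777777778 = 0.0 m/s
a = 6.562 ft/s² × 0.3048 = 2.0001 m/s²
t = 0.1 min × 60.0 = 6.0 s
d = v₀ × t + ½ × a × t² = 0.0 × 6.0 + 0.5 × 2.0001 × 6.0² = 36.0018 m
d = 36.0018 m / 0.3048 = 118.1 ft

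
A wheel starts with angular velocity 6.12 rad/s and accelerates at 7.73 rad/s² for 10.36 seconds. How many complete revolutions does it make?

θ = ω₀t + ½αt² = 6.12×10.36 + ½×7.73×10.36² = 478.232104 rad
Total revolutions = θ/(2π) = 478.232104/(2π) = 76.11
Complete revolutions = ⌊76.11⌋ = 76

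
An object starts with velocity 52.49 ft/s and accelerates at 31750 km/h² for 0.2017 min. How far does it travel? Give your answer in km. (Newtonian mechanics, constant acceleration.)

v₀ = 52.49 ft/s × 0.3048 = 15.999 m/s
a = 31750 km/h² × 7.716049382716049e-05 = 2.44985 m/s²
t = 0.2017 min × 60.0 = 12.102 s
d = v₀ × t + ½ × a × t² = 15.999 × 12.102 + 0.5 × 2.44985 × 12.102² = 373.02 m
d = 373.02 m / 1000.0 = 0.373 km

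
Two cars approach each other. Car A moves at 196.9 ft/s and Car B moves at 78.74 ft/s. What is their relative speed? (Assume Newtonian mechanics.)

v_rel = v_A + v_B = 196.9 + 78.74 = 275.64 ft/s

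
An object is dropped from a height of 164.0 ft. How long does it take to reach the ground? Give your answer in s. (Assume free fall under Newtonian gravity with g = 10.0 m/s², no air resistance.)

h = 164.0 ft × 0.3048 = 49.9872 m
t = √(2h/g) = √(2 × 49.9872 / 10.0) = 3.162 s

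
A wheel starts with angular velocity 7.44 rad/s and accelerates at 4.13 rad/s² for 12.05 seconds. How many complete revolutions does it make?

θ = ω₀t + ½αt² = 7.44×12.05 + ½×4.13×12.05² = 389.4951625 rad
Total revolutions = θ/(2π) = 389.4951625/(2π) = 61.99
Complete revolutions = ⌊61.99⌋ = 61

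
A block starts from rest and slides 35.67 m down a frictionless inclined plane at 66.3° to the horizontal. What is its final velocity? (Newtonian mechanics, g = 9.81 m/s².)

a = g sin(θ) = 9.81 × sin(66.3°) = 8.9827 m/s²
v = √(2ad) = √(2 × 8.9827 × 35.67) = 25.31 m/s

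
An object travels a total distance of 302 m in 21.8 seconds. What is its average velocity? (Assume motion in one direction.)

v_avg = Δd / Δt = 302 / 21.8 = 13.85 m/s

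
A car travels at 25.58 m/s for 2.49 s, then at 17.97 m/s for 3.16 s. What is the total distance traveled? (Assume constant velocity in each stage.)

d₁ = v₁t₁ = 25.58 × 2.49 = 63.6942 m
d₂ = v₂t₂ = 17.97 × 3.16 = 56.7852 m
d_total = 63.6942 + 56.7852 = 120.48 m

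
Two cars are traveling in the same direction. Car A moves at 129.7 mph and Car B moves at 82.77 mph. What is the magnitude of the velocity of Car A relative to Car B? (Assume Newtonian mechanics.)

v_rel = |v_A - v_B| = |129.7 - 82.77| = 46.93 mph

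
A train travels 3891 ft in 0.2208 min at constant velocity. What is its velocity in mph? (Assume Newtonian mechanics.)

d = 3891 ft × 0.3048 = 1185.98 m
t = 0.2208 min × 60.0 = 13.248 s
v = d / t = 1185.98 / 13.248 = 89.5214 m/s
v = 89.5214 m/s / 0.44704 = 200.3 mph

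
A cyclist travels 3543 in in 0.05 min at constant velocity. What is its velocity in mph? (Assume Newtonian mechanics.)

d = 3543 in × 0.0254 = 89.9922 m
t = 0.05 min × 60.0 = 3.0 s
v = d / t = 89.9922 / 3.0 = 29.9974 m/s
v = 29.9974 m/s / 0.44704 = 67.1 mph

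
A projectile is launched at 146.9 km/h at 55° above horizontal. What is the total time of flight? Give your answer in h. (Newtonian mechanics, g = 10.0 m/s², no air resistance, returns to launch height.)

v₀ = 146.9 km/h × 0.2777777777777778 = 40.8056 m/s
T = 2 × v₀ × sin(θ) / g = 2 × 40.8056 × sin(55°) / 10.0 = 2 × 40.8056 × 0.819152 / 10.0 = 6.6852 s
T = 6.6852 s / 3600.0 = 0.001857 h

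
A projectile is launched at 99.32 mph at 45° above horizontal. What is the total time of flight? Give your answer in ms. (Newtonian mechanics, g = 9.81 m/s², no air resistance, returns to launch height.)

v₀ = 99.32 mph × 0.44704 = 44.4 m/s
T = 2 × v₀ × sin(θ) / g = 2 × 44.4 × sin(45°) / 9.81 = 2 × 44.4 × 0.707107 / 9.81 = 6.40072 s
T = 6.40072 s / 0.001 = 6401 ms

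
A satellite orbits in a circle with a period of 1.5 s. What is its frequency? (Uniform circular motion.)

f = 1/T = 1/1.5 = 0.6667 Hz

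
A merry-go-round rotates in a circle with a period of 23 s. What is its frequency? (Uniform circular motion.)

f = 1/T = 1/23 = 0.0435 Hz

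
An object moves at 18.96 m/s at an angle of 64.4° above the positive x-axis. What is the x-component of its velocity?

vₓ = v cos(θ) = 18.96 × cos(64.4°) = 8.19 m/s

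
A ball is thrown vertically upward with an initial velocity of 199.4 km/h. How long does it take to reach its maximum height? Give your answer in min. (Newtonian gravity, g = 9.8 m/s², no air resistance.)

v₀ = 199.4 km/h × 0.2777777777777778 = 55.3889 m/s
t_up = v₀ / g = 55.3889 / 9.8 = 5.65193 s
t_up = 5.65193 s / 60.0 = 0.0942 min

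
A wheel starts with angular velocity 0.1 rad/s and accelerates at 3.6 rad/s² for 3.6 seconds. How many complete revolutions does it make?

θ = ω₀t + ½αt² = 0.1×3.6 + ½×3.6×3.6² = 23.688 rad
Total revolutions = θ/(2π) = 23.688/(2π) = 3.77
Complete revolutions = ⌊3.77⌋ = 3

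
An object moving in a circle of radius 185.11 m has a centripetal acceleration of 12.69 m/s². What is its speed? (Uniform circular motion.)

v = √(a_c × r) = √(12.69 × 185.11) = 48.47 m/s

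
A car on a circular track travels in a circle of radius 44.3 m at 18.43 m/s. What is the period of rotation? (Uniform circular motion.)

T = 2πr/v = 2π×44.3/18.43 = 15.1 s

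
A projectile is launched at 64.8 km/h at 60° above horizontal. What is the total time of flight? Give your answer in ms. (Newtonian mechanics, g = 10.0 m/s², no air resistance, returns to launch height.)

v₀ = 64.8 km/h × 0.2777777777777778 = 18.0 m/s
T = 2 × v₀ × sin(θ) / g = 2 × 18.0 × sin(60°) / 10.0 = 2 × 18.0 × 0.866025 / 10.0 = 3.11769 s
T = 3.11769 s / 0.001 = 3118 ms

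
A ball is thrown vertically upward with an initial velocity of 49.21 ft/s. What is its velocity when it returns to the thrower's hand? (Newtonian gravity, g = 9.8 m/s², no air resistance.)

By conservation of energy (no air resistance), the ball returns to the throw height with the same speed as launch, but directed downward.
|v_ground| = v₀ = 49.21 ft/s
v_ground = 49.21 ft/s (downward)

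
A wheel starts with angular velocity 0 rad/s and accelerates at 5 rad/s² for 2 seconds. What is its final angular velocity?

ω = ω₀ + αt = 0 + 5 × 2 = 10 rad/s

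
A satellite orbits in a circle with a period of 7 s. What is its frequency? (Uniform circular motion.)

f = 1/T = 1/7 = 0.1429 Hz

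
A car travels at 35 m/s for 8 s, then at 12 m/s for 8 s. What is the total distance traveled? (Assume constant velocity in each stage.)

d₁ = v₁t₁ = 35 × 8 = 280 m
d₂ = v₂t₂ = 12 × 8 = 96 m
d_total = 280 + 96 = 376 m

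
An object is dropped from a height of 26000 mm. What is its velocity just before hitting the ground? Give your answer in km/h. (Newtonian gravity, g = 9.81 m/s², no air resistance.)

h = 26000 mm × 0.001 = 26.0 m
v = √(2gh) = √(2 × 9.81 × 26.0) = 22.5858 m/s
v = 22.5858 m/s / 0.2777777777777778 = 81.31 km/h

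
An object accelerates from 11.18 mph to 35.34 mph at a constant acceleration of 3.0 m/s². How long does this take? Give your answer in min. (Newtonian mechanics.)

v₀ = 11.18 mph × 0.44704 = 4.99791 m/s
v = 35.34 mph × 0.44704 = 15.7984 m/s
t = (v - v₀) / a = (15.7984 - 4.99791) / 3.0 = 3.60016 s
t = 3.60016 s / 60.0 = 0.06 min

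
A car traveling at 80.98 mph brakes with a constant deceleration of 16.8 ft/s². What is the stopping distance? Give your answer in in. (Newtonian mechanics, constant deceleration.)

v₀ = 80.98 mph × 0.44704 = 36.2013 m/s
a = 16.8 ft/s² × 0.3048 = 5.12064 m/s²
d = v₀² / (2a) = 36.2013² / (2 × 5.12064) = 1310.53 / 10.2413 = 127.965 m
d = 127.965 m / 0.0254 = 5038 in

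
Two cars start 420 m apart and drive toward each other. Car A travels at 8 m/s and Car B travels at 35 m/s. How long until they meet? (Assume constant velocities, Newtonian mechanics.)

Combined speed: v_combined = 8 + 35 = 43 m/s
Time to meet: t = d/v_combined = 420/43 = 9.77 s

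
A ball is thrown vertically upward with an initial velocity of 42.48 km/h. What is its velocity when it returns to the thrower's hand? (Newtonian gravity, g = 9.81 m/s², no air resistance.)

By conservation of energy (no air resistance), the ball returns to the throw height with the same speed as launch, but directed downward.
|v_ground| = v₀ = 42.48 km/h
v_ground = 42.48 km/h (downward)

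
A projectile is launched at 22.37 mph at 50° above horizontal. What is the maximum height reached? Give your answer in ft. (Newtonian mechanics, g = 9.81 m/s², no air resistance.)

v₀ = 22.37 mph × 0.44704 = 10.0003 m/s
H = v₀² × sin²(θ) / (2g) = 10.0003² × sin(50°)² / (2 × 9.81) = 100.006 × 0.586824 / 19.62 = 2.99113 m
H = 2.99113 m / 0.3048 = 9.813 ft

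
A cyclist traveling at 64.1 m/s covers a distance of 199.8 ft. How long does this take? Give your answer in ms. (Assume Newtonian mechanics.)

d = 199.8 ft × 0.3048 = 60.899 m
t = d / v = 60.899 / 64.1 = 0.950062 s
t = 0.950062 s / 0.001 = 950.1 ms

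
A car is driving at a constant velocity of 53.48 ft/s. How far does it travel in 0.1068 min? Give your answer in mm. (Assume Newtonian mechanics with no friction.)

v = 53.48 ft/s × 0.3048 = 16.3007 m/s
t = 0.1068 min × 60.0 = 6.408 s
d = v × t = 16.3007 × 6.408 = 104.455 m
d = 104.455 m / 0.001 = 104500 mm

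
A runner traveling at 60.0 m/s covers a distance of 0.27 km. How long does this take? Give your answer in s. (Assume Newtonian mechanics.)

d = 0.27 km × 1000.0 = 270.0 m
t = d / v = 270.0 / 60.0 = 4.5 s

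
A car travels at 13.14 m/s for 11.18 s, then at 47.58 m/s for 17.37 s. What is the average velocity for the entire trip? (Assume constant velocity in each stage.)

d₁ = v₁t₁ = 13.14 × 11.18 = 146.9052 m
d₂ = v₂t₂ = 47.58 × 17.37 = 826.4646 m
d_total = 973.3698 m, t_total = 28.55 s
v_avg = d_total/t_total = 973.3698/28.55 = 34.09 m/s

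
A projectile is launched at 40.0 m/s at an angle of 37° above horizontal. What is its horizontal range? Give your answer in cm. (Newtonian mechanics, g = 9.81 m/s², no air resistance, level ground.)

R = v₀² × sin(2θ) / g = 40.0² × sin(2 × 37°) / 9.81 = 1600.0 × 0.961262 / 9.81 = 156.781 m
R = 156.781 m / 0.01 = 15680 cm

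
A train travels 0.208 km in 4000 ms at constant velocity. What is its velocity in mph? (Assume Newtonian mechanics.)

d = 0.208 km × 1000.0 = 208.0 m
t = 4000 ms × 0.001 = 4.0 s
v = d / t = 208.0 / 4.0 = 52.0 m/s
v = 52.0 m/s / 0.44704 = 116.3 mph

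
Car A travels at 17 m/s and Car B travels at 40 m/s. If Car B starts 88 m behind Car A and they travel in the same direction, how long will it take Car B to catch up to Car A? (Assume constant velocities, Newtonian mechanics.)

Relative speed: v_rel = 40 - 17 = 23 m/s
Time to catch: t = d₀/v_rel = 88/23 = 3.83 s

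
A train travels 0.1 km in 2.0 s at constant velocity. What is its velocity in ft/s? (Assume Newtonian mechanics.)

d = 0.1 km × 1000.0 = 100.0 m
v = d / t = 100.0 / 2.0 = 50.0 m/s
v = 50.0 m/s / 0.3048 = 164.0 ft/s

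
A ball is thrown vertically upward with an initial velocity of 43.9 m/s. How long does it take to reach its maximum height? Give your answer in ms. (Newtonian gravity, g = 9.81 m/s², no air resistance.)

t_up = v₀ / g = 43.9 / 9.81 = 4.47503 s
t_up = 4.47503 s / 0.001 = 4475 ms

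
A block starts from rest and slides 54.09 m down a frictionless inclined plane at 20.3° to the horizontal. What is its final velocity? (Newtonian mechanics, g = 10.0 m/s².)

a = g sin(θ) = 10.0 × sin(20.3°) = 3.4694 m/s²
v = √(2ad) = √(2 × 3.4694 × 54.09) = 19.37 m/s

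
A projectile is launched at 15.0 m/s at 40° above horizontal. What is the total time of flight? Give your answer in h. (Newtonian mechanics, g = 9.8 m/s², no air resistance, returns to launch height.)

T = 2 × v₀ × sin(θ) / g = 2 × 15.0 × sin(40°) / 9.8 = 2 × 15.0 × 0.642788 / 9.8 = 1.96772 s
T = 1.96772 s / 3600.0 = 0.0005466 h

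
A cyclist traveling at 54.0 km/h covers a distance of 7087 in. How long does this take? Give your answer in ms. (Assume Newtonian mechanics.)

d = 7087 in × 0.0254 = 180.01 m
v = 54.0 km/h × 0.2777777777777778 = 15.0 m/s
t = d / v = 180.01 / 15.0 = 12.0007 s
t = 12.0007 s / 0.001 = 12000 ms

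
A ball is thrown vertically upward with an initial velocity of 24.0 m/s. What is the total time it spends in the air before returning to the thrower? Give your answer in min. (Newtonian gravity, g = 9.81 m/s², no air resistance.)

t_total = 2 × v₀ / g = 2 × 24.0 / 9.81 = 4.89297 s
t_total = 4.89297 s / 60.0 = 0.08155 min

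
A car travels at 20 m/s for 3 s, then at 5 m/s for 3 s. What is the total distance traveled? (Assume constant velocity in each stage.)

d₁ = v₁t₁ = 20 × 3 = 60 m
d₂ = v₂t₂ = 5 × 3 = 15 m
d_total = 60 + 15 = 75 m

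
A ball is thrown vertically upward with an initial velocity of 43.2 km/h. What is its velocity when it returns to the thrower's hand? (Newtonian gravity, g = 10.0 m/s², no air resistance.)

By conservation of energy (no air resistance), the ball returns to the throw height with the same speed as launch, but directed downward.
|v_ground| = v₀ = 43.2 km/h
v_ground = 43.2 km/h (downward)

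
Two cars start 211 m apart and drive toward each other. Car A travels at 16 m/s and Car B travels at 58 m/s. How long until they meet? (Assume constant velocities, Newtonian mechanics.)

Combined speed: v_combined = 16 + 58 = 74 m/s
Time to meet: t = d/v_combined = 211/74 = 2.85 s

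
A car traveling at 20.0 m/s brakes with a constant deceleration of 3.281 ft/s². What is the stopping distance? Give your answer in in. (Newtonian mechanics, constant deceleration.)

a = 3.281 ft/s² × 0.3048 = 1.00005 m/s²
d = v₀² / (2a) = 20.0² / (2 × 1.00005) = 400.0 / 2.0001 = 199.99 m
d = 199.99 m / 0.0254 = 7874 in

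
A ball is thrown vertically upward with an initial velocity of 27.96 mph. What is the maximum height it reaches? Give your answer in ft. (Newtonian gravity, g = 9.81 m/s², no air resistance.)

v₀ = 27.96 mph × 0.44704 = 12.4992 m/s
h_max = v₀² / (2g) = 12.4992² / (2 × 9.81) = 156.23 / 19.62 = 7.96279 m
h_max = 7.96279 m / 0.3048 = 26.12 ft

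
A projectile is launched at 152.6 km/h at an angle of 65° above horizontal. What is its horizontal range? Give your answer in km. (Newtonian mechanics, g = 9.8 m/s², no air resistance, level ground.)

v₀ = 152.6 km/h × 0.2777777777777778 = 42.3889 m/s
R = v₀² × sin(2θ) / g = 42.3889² × sin(2 × 65°) / 9.8 = 1796.82 × 0.766044 / 9.8 = 140.453 m
R = 140.453 m / 1000.0 = 0.1405 km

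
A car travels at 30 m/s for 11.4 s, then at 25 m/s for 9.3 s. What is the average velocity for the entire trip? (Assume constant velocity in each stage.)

d₁ = v₁t₁ = 30 × 11.4 = 342.0 m
d₂ = v₂t₂ = 25 × 9.3 = 232.5 m
d_total = 574.5 m, t_total = 20.7 s
v_avg = d_total/t_total = 574.5/20.7 = 27.75 m/s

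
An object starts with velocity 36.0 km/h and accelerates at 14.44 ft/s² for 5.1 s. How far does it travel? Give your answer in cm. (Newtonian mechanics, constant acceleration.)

v₀ = 36.0 km/h × 0.2777777777777778 = 10.0 m/s
a = 14.44 ft/s² × 0.3048 = 4.40131 m/s²
d = v₀ × t + ½ × a × t² = 10.0 × 5.1 + 0.5 × 4.40131 × 5.1² = 108.239 m
d = 108.239 m / 0.01 = 10820 cm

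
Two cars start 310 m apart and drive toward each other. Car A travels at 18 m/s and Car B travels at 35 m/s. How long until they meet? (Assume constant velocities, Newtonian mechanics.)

Combined speed: v_combined = 18 + 35 = 53 m/s
Time to meet: t = d/v_combined = 310/53 = 5.85 s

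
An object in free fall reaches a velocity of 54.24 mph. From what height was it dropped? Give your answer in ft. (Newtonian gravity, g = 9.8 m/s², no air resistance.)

v = 54.24 mph × 0.44704 = 24.2474 m/s
h = v² / (2g) = 24.2474² / (2 × 9.8) = 29.9968 m
h = 29.9968 m / 0.3048 = 98.41 ft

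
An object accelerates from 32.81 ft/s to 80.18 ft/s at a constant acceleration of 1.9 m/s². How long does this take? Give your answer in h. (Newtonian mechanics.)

v₀ = 32.81 ft/s × 0.3048 = 10.0005 m/s
v = 80.18 ft/s × 0.3048 = 24.4389 m/s
t = (v - v₀) / a = (24.4389 - 10.0005) / 1.9 = 7.59916 s
t = 7.59916 s / 3600.0 = 0.002111 h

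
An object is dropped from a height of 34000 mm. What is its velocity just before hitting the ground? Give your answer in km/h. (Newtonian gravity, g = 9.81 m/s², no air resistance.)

h = 34000 mm × 0.001 = 34.0 m
v = √(2gh) = √(2 × 9.81 × 34.0) = 25.8279 m/s
v = 25.8279 m/s / 0.2777777777777778 = 92.98 km/h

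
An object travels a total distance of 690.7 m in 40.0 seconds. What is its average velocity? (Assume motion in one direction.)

v_avg = Δd / Δt = 690.7 / 40.0 = 17.27 m/s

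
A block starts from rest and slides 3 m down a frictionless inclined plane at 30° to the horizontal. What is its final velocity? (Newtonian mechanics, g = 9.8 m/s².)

a = g sin(θ) = 9.8 × sin(30°) = 4.9 m/s²
v = √(2ad) = √(2 × 4.9 × 3) = 5.42 m/s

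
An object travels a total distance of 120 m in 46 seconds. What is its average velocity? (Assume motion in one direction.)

v_avg = Δd / Δt = 120 / 46 = 2.61 m/s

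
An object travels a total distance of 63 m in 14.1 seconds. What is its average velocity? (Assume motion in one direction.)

v_avg = Δd / Δt = 63 / 14.1 = 4.47 m/s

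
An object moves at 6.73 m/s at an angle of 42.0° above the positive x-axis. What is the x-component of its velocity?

vₓ = v cos(θ) = 6.73 × cos(42.0°) = 5.0 m/s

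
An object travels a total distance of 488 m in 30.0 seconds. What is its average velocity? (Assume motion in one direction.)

v_avg = Δd / Δt = 488 / 30.0 = 16.27 m/s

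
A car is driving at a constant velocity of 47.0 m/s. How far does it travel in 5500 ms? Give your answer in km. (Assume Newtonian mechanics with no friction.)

t = 5500 ms × 0.001 = 5.5 s
d = v × t = 47.0 × 5.5 = 258.5 m
d = 258.5 m / 1000.0 = 0.2585 km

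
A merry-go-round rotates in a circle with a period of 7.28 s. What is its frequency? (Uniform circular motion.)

f = 1/T = 1/7.28 = 0.1374 Hz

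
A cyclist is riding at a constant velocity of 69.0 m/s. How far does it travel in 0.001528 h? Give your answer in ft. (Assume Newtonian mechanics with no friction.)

t = 0.001528 h × 3600.0 = 5.5008 s
d = v × t = 69.0 × 5.5008 = 379.555 m
d = 379.555 m / 0.3048 = 1245 ft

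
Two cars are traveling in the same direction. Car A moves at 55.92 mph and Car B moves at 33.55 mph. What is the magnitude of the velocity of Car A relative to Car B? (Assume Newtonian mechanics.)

v_rel = |v_A - v_B| = |55.92 - 33.55| = 22.37 mph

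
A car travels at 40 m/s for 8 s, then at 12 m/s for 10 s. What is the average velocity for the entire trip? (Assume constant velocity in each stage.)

d₁ = v₁t₁ = 40 × 8 = 320 m
d₂ = v₂t₂ = 12 × 10 = 120 m
d_total = 440 m, t_total = 18 s
v_avg = d_total/t_total = 440/18 = 24.44 m/s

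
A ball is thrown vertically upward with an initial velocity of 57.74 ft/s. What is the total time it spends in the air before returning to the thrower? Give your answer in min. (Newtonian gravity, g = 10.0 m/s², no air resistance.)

v₀ = 57.74 ft/s × 0.3048 = 17.5992 m/s
t_total = 2 × v₀ / g = 2 × 17.5992 / 10.0 = 3.51984 s
t_total = 3.51984 s / 60.0 = 0.05866 min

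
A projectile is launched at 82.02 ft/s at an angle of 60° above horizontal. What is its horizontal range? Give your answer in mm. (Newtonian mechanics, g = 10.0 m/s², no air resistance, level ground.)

v₀ = 82.02 ft/s × 0.3048 = 24.9997 m/s
R = v₀² × sin(2θ) / g = 24.9997² × sin(2 × 60°) / 10.0 = 624.985 × 0.866025 / 10.0 = 54.1253 m
R = 54.1253 m / 0.001 = 54130 mm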